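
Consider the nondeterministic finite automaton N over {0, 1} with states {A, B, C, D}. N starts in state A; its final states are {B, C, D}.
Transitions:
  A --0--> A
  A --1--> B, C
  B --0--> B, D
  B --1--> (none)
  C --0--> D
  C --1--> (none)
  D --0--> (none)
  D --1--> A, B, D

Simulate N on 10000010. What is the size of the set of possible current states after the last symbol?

Start: {A}
read 1: {B, C}
read 0: {B, D}
read 0: {B, D}
read 0: {B, D}
read 0: {B, D}
read 0: {B, D}
read 1: {A, B, D}
read 0: {A, B, D}
Final reachable set {A, B, D} has 3 states.

3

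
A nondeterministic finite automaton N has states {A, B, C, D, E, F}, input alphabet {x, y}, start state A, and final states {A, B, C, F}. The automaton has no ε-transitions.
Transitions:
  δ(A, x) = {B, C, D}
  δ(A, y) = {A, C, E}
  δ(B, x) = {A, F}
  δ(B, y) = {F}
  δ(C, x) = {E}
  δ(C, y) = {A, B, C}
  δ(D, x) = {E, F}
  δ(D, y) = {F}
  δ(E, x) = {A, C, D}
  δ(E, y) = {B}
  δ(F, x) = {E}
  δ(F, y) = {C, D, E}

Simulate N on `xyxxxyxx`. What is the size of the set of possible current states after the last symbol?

6

Start: {A}
read x: {B, C, D}
read y: {A, B, C, F}
read x: {A, B, C, D, E, F}
read x: {A, B, C, D, E, F}
read x: {A, B, C, D, E, F}
read y: {A, B, C, D, E, F}
read x: {A, B, C, D, E, F}
read x: {A, B, C, D, E, F}
Final reachable set {A, B, C, D, E, F} has 6 states.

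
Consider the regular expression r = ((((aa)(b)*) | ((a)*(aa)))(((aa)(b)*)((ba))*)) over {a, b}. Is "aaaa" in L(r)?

yes

Split as aa·aa: (((aa)(b)*)|((a)*(aa))) matches aa and (((aa)(b)*)((ba))*) matches aa.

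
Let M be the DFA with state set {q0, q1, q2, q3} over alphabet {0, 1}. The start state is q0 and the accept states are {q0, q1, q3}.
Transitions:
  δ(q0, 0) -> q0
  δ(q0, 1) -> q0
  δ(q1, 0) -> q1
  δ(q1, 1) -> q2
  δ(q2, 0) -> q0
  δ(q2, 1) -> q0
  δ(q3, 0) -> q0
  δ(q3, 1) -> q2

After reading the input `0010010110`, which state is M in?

q0

q0 --0--> q0
q0 --0--> q0
q0 --1--> q0
q0 --0--> q0
q0 --0--> q0
q0 --1--> q0
q0 --0--> q0
q0 --1--> q0
q0 --1--> q0
q0 --0--> q0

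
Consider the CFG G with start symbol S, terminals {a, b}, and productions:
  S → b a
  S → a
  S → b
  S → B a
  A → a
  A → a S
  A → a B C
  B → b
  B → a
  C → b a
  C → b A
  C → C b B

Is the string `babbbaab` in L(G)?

no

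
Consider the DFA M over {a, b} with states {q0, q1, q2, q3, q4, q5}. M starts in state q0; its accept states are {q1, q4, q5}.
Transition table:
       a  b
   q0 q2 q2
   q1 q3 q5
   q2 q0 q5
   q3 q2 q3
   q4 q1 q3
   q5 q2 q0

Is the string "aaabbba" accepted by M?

q0 --a--> q2
q2 --a--> q0
q0 --a--> q2
q2 --b--> q5
q5 --b--> q0
q0 --b--> q2
q2 --a--> q0
End in state q0, which is not an accepting state.

rejected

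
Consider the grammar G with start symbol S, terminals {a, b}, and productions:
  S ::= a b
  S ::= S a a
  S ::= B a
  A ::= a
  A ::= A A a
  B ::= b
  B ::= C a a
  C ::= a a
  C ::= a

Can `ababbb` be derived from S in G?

no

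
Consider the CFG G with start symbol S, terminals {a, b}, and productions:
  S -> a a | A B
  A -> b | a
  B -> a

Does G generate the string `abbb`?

no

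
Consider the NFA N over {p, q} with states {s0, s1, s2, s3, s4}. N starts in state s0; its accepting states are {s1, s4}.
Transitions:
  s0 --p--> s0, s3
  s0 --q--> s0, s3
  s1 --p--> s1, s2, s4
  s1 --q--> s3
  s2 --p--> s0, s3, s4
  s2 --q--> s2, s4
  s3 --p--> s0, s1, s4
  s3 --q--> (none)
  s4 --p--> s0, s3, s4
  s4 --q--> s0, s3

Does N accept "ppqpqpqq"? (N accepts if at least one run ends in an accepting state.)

Start: {s0}
read p: {s0, s3}
read p: {s0, s1, s3, s4}
read q: {s0, s3}
read p: {s0, s1, s3, s4}
read q: {s0, s3}
read p: {s0, s1, s3, s4}
read q: {s0, s3}
read q: {s0, s3}
Reachable ∩ accepting = {} — empty.

rejected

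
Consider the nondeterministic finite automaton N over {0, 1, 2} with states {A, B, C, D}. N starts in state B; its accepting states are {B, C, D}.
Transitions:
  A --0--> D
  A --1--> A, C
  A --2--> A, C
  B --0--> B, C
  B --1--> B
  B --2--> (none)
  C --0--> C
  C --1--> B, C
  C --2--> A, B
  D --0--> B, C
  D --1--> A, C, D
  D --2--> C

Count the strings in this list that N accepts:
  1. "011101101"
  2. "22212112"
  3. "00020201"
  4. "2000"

2

"011101101": accepted
"22212112": rejected
"00020201": accepted
"2000": rejected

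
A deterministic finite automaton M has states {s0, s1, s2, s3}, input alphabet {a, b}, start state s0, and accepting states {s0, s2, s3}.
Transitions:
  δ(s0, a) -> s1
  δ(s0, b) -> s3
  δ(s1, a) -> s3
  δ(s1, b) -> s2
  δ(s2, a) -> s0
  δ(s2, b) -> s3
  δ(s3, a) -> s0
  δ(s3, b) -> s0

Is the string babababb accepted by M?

s0 --b--> s3
s3 --a--> s0
s0 --b--> s3
s3 --a--> s0
s0 --b--> s3
s3 --a--> s0
s0 --b--> s3
s3 --b--> s0
End in state s0, which is an accepting state.

accepted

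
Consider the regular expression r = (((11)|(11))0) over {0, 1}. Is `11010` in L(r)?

No split of 11010 into u·v has ((11)|(11)) matching u and 0 matching v.

no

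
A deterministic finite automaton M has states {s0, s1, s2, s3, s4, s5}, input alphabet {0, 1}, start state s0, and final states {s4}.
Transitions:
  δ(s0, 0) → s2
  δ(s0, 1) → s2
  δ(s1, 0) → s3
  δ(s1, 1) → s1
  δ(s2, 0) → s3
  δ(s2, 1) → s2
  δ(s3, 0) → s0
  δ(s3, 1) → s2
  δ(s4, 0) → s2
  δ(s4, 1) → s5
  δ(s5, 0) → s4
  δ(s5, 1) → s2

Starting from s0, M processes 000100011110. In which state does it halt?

s0 --0--> s2
s2 --0--> s3
s3 --0--> s0
s0 --1--> s2
s2 --0--> s3
s3 --0--> s0
s0 --0--> s2
s2 --1--> s2
s2 --1--> s2
s2 --1--> s2
s2 --1--> s2
s2 --0--> s3

s3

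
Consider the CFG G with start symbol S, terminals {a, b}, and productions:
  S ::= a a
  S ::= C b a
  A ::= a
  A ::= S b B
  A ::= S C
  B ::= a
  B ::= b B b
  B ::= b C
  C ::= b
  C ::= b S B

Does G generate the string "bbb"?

no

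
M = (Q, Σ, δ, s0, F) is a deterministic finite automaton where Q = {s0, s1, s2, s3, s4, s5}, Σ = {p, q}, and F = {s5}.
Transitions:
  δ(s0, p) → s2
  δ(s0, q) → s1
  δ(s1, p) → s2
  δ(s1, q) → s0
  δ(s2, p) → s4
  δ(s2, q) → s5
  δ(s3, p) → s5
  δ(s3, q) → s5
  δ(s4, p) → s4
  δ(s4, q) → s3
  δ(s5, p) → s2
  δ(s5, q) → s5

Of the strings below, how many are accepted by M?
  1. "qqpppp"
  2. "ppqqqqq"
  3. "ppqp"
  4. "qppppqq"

3

"qqpppp": rejected
"ppqqqqq": accepted
"ppqp": accepted
"qppppqq": accepted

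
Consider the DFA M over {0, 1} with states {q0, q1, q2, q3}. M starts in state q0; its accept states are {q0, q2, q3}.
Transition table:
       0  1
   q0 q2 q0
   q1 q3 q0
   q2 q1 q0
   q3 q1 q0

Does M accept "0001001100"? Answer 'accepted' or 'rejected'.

rejected

q0 --0--> q2
q2 --0--> q1
q1 --0--> q3
q3 --1--> q0
q0 --0--> q2
q2 --0--> q1
q1 --1--> q0
q0 --1--> q0
q0 --0--> q2
q2 --0--> q1
End in state q1, which is not an accepting state.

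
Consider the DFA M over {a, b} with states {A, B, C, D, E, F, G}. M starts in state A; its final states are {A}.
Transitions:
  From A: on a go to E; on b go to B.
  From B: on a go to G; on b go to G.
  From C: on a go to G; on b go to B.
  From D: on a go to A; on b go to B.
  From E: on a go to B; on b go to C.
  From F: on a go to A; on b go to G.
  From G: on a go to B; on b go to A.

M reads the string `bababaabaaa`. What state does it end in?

A --b--> B
B --a--> G
G --b--> A
A --a--> E
E --b--> C
C --a--> G
G --a--> B
B --b--> G
G --a--> B
B --a--> G
G --a--> B

B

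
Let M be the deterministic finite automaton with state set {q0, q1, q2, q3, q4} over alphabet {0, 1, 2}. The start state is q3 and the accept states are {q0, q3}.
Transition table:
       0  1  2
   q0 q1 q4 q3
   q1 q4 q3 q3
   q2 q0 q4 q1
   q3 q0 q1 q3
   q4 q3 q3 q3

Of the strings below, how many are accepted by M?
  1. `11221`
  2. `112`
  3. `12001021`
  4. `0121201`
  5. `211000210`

`11221`: rejected
`112`: accepted
`12001021`: rejected
`0121201`: rejected
`211000210`: rejected

1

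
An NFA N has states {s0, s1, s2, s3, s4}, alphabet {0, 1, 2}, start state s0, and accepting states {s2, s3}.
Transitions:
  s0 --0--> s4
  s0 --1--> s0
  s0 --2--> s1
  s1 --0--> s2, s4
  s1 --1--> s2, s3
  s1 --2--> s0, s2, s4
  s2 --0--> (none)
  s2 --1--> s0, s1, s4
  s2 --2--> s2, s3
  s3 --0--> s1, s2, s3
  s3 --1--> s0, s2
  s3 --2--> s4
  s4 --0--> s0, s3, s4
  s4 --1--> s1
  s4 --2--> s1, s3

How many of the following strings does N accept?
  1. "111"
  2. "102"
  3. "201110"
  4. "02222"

3

"111": rejected
"102": accepted
"201110": accepted
"02222": accepted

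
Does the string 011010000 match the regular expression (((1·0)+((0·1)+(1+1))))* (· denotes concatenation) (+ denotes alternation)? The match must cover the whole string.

no

011010000 cannot be split into zero or more pieces each matching ((1·0)+((0·1)+(1+1))).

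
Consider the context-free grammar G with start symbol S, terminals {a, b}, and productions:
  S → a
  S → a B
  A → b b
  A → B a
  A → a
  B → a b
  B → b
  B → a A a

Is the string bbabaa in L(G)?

no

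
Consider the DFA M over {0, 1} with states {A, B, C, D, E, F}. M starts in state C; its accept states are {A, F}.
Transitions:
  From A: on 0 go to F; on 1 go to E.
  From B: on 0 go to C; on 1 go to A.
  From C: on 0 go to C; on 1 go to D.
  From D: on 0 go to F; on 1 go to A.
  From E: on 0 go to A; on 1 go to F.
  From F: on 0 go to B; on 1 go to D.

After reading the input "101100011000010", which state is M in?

F

C --1--> D
D --0--> F
F --1--> D
D --1--> A
A --0--> F
F --0--> B
B --0--> C
C --1--> D
D --1--> A
A --0--> F
F --0--> B
B --0--> C
C --0--> C
C --1--> D
D --0--> F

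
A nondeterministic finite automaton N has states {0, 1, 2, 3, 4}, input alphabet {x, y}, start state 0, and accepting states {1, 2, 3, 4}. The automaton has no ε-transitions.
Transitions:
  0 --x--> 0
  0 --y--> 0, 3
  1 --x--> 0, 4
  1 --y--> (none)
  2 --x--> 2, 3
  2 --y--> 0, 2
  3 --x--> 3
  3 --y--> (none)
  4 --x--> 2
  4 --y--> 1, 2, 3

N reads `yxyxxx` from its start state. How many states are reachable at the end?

Start: {0}
read y: {0, 3}
read x: {0, 3}
read y: {0, 3}
read x: {0, 3}
read x: {0, 3}
read x: {0, 3}
Final reachable set {0, 3} has 2 states.

2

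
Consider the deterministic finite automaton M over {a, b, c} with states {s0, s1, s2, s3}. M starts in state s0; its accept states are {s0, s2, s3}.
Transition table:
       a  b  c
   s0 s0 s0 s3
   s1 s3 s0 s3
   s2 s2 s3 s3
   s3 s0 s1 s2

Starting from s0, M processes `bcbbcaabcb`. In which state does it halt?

s0 --b--> s0
s0 --c--> s3
s3 --b--> s1
s1 --b--> s0
s0 --c--> s3
s3 --a--> s0
s0 --a--> s0
s0 --b--> s0
s0 --c--> s3
s3 --b--> s1

s1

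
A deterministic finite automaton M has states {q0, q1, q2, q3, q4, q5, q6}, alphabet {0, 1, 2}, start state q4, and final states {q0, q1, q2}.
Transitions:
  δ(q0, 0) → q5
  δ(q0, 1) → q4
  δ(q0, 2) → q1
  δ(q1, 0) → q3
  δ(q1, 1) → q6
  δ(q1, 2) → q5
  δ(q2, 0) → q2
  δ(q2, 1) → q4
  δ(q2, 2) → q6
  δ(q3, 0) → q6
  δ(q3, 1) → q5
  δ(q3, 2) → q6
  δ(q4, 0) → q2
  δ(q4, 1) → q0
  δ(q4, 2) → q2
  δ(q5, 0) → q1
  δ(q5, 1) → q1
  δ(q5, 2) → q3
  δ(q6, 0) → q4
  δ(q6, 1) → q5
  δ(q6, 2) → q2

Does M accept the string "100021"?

rejected

q4 --1--> q0
q0 --0--> q5
q5 --0--> q1
q1 --0--> q3
q3 --2--> q6
q6 --1--> q5
End in state q5, which is not an accepting state.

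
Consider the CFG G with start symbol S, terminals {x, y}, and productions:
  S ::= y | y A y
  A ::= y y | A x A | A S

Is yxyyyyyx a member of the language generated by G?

no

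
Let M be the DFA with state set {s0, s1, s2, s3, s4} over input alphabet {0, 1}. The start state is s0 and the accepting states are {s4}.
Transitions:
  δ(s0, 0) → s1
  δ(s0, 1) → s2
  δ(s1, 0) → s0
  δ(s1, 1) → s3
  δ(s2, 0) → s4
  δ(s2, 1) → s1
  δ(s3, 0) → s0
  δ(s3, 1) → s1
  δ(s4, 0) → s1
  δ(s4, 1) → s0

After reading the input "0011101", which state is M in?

s2

s0 --0--> s1
s1 --0--> s0
s0 --1--> s2
s2 --1--> s1
s1 --1--> s3
s3 --0--> s0
s0 --1--> s2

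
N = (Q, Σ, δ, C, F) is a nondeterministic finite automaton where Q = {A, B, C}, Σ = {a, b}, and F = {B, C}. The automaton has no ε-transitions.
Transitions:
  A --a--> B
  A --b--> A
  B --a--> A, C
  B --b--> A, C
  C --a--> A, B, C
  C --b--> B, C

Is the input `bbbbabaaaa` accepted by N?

Start: {C}
read b: {B, C}
read b: {A, B, C}
read b: {A, B, C}
read b: {A, B, C}
read a: {A, B, C}
read b: {A, B, C}
read a: {A, B, C}
read a: {A, B, C}
read a: {A, B, C}
read a: {A, B, C}
Reachable ∩ accepting = {B, C} — nonempty.

accepted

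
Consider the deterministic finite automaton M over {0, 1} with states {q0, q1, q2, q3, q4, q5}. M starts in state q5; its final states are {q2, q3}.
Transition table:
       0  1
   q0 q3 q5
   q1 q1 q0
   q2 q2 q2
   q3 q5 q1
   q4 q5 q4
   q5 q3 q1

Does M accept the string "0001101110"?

q5 --0--> q3
q3 --0--> q5
q5 --0--> q3
q3 --1--> q1
q1 --1--> q0
q0 --0--> q3
q3 --1--> q1
q1 --1--> q0
q0 --1--> q5
q5 --0--> q3
End in state q3, which is an accepting state.

accepted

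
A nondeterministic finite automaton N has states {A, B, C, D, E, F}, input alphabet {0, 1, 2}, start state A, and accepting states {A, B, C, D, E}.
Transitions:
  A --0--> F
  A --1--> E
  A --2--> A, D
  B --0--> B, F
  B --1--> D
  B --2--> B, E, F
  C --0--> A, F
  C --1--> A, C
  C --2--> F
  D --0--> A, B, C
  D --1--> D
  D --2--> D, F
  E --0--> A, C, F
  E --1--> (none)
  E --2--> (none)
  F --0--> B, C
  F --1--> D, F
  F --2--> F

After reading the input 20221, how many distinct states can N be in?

3

Start: {A}
read 2: {A, D}
read 0: {A, B, C, F}
read 2: {A, B, D, E, F}
read 2: {A, B, D, E, F}
read 1: {D, E, F}
Final reachable set {D, E, F} has 3 states.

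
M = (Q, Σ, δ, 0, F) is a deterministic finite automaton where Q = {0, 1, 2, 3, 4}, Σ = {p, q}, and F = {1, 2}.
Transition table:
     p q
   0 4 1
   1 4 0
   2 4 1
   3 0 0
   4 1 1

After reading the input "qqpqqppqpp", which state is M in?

0 --q--> 1
1 --q--> 0
0 --p--> 4
4 --q--> 1
1 --q--> 0
0 --p--> 4
4 --p--> 1
1 --q--> 0
0 --p--> 4
4 --p--> 1

1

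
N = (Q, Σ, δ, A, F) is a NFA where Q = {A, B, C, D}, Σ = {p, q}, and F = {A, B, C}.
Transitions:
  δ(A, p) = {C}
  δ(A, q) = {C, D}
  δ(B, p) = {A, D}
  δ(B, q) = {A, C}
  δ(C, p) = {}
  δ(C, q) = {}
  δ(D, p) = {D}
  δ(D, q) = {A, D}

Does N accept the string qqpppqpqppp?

Start: {A}
read q: {C, D}
read q: {A, D}
read p: {C, D}
read p: {D}
read p: {D}
read q: {A, D}
read p: {C, D}
read q: {A, D}
read p: {C, D}
read p: {D}
read p: {D}
Reachable ∩ accepting = {} — empty.

rejected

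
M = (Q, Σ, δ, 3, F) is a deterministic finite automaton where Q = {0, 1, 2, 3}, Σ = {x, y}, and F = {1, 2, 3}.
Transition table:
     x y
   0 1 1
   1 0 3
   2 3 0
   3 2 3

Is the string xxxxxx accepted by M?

accepted

3 --x--> 2
2 --x--> 3
3 --x--> 2
2 --x--> 3
3 --x--> 2
2 --x--> 3
End in state 3, which is an accepting state.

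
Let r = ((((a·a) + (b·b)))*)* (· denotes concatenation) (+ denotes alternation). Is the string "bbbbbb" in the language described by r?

Split into 3 pieces bb · bb · bb; each matches (((a·a)+(b·b)))*.

yes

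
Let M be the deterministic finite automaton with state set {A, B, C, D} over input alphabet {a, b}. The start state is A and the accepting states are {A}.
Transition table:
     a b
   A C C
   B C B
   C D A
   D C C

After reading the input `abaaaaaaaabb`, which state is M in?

A --a--> C
C --b--> A
A --a--> C
C --a--> D
D --a--> C
C --a--> D
D --a--> C
C --a--> D
D --a--> C
C --a--> D
D --b--> C
C --b--> A

A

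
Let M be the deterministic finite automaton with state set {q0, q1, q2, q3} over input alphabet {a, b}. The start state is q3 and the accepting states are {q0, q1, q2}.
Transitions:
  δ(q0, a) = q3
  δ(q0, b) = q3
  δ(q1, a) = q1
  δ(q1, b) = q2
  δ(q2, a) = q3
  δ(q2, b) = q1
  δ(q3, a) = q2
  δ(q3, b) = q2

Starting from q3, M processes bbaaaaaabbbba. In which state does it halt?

q1

q3 --b--> q2
q2 --b--> q1
q1 --a--> q1
q1 --a--> q1
q1 --a--> q1
q1 --a--> q1
q1 --a--> q1
q1 --a--> q1
q1 --b--> q2
q2 --b--> q1
q1 --b--> q2
q2 --b--> q1
q1 --a--> q1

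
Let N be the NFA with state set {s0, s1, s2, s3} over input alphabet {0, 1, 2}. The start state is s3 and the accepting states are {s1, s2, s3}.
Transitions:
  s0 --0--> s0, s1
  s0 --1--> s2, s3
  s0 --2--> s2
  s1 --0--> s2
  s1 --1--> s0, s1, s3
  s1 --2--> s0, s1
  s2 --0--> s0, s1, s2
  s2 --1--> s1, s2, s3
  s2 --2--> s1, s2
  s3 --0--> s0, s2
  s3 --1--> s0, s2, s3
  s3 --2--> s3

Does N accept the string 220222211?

Start: {s3}
read 2: {s3}
read 2: {s3}
read 0: {s0, s2}
read 2: {s1, s2}
read 2: {s0, s1, s2}
read 2: {s0, s1, s2}
read 2: {s0, s1, s2}
read 1: {s0, s1, s2, s3}
read 1: {s0, s1, s2, s3}
Reachable ∩ accepting = {s1, s2, s3} — nonempty.

accepted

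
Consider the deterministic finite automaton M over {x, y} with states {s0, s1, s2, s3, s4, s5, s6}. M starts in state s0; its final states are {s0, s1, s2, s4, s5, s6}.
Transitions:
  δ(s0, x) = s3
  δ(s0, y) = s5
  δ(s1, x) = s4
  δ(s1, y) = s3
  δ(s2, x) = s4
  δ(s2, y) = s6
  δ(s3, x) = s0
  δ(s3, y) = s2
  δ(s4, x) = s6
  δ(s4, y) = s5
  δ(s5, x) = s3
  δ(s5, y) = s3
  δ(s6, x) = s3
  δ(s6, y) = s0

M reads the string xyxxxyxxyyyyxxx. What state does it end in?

s3

s0 --x--> s3
s3 --y--> s2
s2 --x--> s4
s4 --x--> s6
s6 --x--> s3
s3 --y--> s2
s2 --x--> s4
s4 --x--> s6
s6 --y--> s0
s0 --y--> s5
s5 --y--> s3
s3 --y--> s2
s2 --x--> s4
s4 --x--> s6
s6 --x--> s3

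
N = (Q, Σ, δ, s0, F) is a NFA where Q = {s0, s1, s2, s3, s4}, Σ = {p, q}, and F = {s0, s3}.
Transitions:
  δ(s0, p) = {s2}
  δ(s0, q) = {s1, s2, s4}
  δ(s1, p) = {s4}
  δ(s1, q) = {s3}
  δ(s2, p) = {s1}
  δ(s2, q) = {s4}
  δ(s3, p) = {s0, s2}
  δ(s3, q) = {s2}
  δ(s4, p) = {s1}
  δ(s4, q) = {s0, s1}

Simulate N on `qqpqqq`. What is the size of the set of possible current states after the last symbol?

5

Start: {s0}
read q: {s1, s2, s4}
read q: {s0, s1, s3, s4}
read p: {s0, s1, s2, s4}
read q: {s0, s1, s2, s3, s4}
read q: {s0, s1, s2, s3, s4}
read q: {s0, s1, s2, s3, s4}
Final reachable set {s0, s1, s2, s3, s4} has 5 states.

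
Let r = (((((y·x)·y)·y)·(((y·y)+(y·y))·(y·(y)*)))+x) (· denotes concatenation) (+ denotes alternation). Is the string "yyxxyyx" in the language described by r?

Neither ((((y·x)·y)·y)·(((y·y)+(y·y))·(y·(y)*))) nor x matches yyxxyyx.

no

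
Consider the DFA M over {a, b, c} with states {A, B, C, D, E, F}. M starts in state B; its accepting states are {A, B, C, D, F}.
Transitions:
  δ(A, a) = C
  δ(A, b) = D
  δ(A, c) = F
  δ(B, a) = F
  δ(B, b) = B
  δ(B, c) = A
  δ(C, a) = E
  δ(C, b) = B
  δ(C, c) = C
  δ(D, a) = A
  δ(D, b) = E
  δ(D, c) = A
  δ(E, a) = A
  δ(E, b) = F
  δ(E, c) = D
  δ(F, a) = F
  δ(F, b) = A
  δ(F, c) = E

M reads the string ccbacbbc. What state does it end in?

B --c--> A
A --c--> F
F --b--> A
A --a--> C
C --c--> C
C --b--> B
B --b--> B
B --c--> A

A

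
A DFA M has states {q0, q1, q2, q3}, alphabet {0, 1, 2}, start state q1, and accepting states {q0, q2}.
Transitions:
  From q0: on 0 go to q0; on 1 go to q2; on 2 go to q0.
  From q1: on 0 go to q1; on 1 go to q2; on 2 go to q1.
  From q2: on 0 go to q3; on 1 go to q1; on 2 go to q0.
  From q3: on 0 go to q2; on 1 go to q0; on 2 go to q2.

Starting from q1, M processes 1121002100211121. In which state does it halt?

q1 --1--> q2
q2 --1--> q1
q1 --2--> q1
q1 --1--> q2
q2 --0--> q3
q3 --0--> q2
q2 --2--> q0
q0 --1--> q2
q2 --0--> q3
q3 --0--> q2
q2 --2--> q0
q0 --1--> q2
q2 --1--> q1
q1 --1--> q2
q2 --2--> q0
q0 --1--> q2

q2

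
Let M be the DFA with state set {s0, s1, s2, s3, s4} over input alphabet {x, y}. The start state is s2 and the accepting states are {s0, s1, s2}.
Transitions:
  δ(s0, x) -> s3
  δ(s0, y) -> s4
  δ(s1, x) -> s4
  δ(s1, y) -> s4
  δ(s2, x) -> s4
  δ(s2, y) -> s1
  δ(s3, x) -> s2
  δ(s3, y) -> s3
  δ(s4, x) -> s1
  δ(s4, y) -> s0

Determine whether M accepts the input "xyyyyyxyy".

s2 --x--> s4
s4 --y--> s0
s0 --y--> s4
s4 --y--> s0
s0 --y--> s4
s4 --y--> s0
s0 --x--> s3
s3 --y--> s3
s3 --y--> s3
End in state s3, which is not an accepting state.

rejected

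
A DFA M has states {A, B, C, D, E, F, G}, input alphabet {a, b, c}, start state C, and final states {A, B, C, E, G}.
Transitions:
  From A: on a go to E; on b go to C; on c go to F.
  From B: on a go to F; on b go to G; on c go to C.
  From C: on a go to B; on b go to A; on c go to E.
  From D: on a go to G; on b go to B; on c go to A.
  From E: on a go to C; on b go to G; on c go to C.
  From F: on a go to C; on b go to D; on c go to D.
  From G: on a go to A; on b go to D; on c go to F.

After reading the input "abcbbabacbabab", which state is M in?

D

C --a--> B
B --b--> G
G --c--> F
F --b--> D
D --b--> B
B --a--> F
F --b--> D
D --a--> G
G --c--> F
F --b--> D
D --a--> G
G --b--> D
D --a--> G
G --b--> D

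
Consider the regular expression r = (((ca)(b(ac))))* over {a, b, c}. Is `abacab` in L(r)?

abacab cannot be split into zero or more pieces each matching ((ca)(b(ac))).

no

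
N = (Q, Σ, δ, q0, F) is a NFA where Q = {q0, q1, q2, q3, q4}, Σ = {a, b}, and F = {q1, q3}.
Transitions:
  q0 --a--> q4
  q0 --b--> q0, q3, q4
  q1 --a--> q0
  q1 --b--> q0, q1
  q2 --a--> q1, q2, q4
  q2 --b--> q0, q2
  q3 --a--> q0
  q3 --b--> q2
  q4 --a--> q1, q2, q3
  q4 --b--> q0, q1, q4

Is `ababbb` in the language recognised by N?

accepted

Start: {q0}
read a: {q4}
read b: {q0, q1, q4}
read a: {q0, q1, q2, q3, q4}
read b: {q0, q1, q2, q3, q4}
read b: {q0, q1, q2, q3, q4}
read b: {q0, q1, q2, q3, q4}
Reachable ∩ accepting = {q1, q3} — nonempty.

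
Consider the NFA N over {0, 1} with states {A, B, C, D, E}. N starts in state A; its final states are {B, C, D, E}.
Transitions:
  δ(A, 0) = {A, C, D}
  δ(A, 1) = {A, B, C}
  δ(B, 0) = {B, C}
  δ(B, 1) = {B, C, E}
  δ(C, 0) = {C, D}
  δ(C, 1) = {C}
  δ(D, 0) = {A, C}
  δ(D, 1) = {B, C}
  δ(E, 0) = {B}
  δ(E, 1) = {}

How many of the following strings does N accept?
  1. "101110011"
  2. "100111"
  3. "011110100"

3

"101110011": accepted
"100111": accepted
"011110100": accepted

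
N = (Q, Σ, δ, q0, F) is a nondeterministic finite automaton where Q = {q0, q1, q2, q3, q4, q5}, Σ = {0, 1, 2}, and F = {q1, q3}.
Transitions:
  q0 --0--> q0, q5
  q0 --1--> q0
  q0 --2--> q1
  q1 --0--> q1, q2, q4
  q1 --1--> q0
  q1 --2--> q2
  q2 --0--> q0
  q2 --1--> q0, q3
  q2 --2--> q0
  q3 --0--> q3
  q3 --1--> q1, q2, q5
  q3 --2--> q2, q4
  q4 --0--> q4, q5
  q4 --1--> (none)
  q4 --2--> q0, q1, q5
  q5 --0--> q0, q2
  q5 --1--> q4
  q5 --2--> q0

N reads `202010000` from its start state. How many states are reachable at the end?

5

Start: {q0}
read 2: {q1}
read 0: {q1, q2, q4}
read 2: {q0, q1, q2, q5}
read 0: {q0, q1, q2, q4, q5}
read 1: {q0, q3, q4}
read 0: {q0, q3, q4, q5}
read 0: {q0, q2, q3, q4, q5}
read 0: {q0, q2, q3, q4, q5}
read 0: {q0, q2, q3, q4, q5}
Final reachable set {q0, q2, q3, q4, q5} has 5 states.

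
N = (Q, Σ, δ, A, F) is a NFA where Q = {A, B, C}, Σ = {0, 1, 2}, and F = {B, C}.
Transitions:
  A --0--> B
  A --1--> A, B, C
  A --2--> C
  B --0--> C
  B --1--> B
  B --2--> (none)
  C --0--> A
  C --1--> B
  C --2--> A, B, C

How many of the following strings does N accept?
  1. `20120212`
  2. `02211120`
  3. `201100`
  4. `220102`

`20120212`: accepted
`02211120`: rejected
`201100`: accepted
`220102`: accepted

3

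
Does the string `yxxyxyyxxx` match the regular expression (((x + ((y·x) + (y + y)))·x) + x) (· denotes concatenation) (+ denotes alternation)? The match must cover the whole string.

no

Neither ((x+((y·x)+(y+y)))·x) nor x matches yxxyxyyxxx.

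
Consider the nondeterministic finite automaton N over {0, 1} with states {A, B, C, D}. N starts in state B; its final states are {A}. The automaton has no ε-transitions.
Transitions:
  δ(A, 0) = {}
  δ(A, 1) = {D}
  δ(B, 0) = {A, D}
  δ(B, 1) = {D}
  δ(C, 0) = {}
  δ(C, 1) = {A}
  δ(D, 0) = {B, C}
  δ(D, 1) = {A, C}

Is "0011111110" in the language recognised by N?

rejected

Start: {B}
read 0: {A, D}
read 0: {B, C}
read 1: {A, D}
read 1: {A, C, D}
read 1: {A, C, D}
read 1: {A, C, D}
read 1: {A, C, D}
read 1: {A, C, D}
read 1: {A, C, D}
read 0: {B, C}
Reachable ∩ accepting = {} — empty.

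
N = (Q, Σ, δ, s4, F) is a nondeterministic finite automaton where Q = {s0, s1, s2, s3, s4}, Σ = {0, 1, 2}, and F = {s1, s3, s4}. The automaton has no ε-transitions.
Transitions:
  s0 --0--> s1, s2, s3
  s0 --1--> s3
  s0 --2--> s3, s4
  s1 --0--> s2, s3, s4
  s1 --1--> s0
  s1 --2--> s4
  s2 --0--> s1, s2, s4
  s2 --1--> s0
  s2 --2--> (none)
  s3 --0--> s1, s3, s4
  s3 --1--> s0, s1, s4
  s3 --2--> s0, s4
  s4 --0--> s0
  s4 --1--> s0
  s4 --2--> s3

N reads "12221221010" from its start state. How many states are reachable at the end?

Start: {s4}
read 1: {s0}
read 2: {s3, s4}
read 2: {s0, s3, s4}
read 2: {s0, s3, s4}
read 1: {s0, s1, s3, s4}
read 2: {s0, s3, s4}
read 2: {s0, s3, s4}
read 1: {s0, s1, s3, s4}
read 0: {s0, s1, s2, s3, s4}
read 1: {s0, s1, s3, s4}
read 0: {s0, s1, s2, s3, s4}
Final reachable set {s0, s1, s2, s3, s4} has 5 states.

5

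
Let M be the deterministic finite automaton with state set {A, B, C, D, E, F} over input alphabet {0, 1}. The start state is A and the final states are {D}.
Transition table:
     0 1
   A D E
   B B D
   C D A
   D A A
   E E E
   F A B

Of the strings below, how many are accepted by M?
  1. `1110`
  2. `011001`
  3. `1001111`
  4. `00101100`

`1110`: rejected
`011001`: rejected
`1001111`: rejected
`00101100`: rejected

0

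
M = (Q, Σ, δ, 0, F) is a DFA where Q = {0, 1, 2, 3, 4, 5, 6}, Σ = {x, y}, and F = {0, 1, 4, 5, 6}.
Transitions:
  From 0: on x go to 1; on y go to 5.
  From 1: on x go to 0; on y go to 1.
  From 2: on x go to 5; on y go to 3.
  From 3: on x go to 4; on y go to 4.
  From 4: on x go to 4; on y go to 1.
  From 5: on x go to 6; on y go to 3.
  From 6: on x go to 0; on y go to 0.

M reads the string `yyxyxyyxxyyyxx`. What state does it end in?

0 --y--> 5
5 --y--> 3
3 --x--> 4
4 --y--> 1
1 --x--> 0
0 --y--> 5
5 --y--> 3
3 --x--> 4
4 --x--> 4
4 --y--> 1
1 --y--> 1
1 --y--> 1
1 --x--> 0
0 --x--> 1

1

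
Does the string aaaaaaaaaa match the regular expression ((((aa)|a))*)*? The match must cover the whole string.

yes

Split into 10 pieces a · a · a · a · a · a · a · a · a · a; each matches (((aa)|a))*.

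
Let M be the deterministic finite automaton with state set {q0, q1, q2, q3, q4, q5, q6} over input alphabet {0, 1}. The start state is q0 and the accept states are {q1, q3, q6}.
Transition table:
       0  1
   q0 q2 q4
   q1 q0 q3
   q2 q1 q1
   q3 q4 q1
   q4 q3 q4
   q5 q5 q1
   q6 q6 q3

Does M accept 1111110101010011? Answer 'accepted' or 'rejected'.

q0 --1--> q4
q4 --1--> q4
q4 --1--> q4
q4 --1--> q4
q4 --1--> q4
q4 --1--> q4
q4 --0--> q3
q3 --1--> q1
q1 --0--> q0
q0 --1--> q4
q4 --0--> q3
q3 --1--> q1
q1 --0--> q0
q0 --0--> q2
q2 --1--> q1
q1 --1--> q3
End in state q3, which is an accepting state.

accepted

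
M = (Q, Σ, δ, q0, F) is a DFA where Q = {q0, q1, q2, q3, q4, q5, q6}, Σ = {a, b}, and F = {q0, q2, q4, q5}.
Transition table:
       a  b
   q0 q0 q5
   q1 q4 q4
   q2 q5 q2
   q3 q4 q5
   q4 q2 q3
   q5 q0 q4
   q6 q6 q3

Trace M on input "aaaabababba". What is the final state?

q2

q0 --a--> q0
q0 --a--> q0
q0 --a--> q0
q0 --a--> q0
q0 --b--> q5
q5 --a--> q0
q0 --b--> q5
q5 --a--> q0
q0 --b--> q5
q5 --b--> q4
q4 --a--> q2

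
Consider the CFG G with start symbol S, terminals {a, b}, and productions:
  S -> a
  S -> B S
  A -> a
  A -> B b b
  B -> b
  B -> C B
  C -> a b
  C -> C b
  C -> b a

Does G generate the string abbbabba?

yes

S ⇒ BS ⇒ CBS ⇒ CbBS ⇒ abbBS ⇒ abbbS ⇒ abbbBS ⇒ abbbCBS ⇒ abbbabBS ⇒ abbbabbS ⇒ abbbabba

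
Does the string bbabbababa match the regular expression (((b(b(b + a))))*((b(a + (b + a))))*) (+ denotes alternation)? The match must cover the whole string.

yes

Split as bbabba·baba: ((b(b(b+a))))* matches bbabba and ((b(a+(b+a))))* matches baba.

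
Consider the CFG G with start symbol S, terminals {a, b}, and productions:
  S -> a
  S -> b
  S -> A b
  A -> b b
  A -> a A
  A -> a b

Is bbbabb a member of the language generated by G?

no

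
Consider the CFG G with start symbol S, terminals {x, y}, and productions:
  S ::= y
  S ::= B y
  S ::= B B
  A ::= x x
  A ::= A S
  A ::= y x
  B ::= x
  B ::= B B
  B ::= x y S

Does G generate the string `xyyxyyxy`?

S ⇒ By ⇒ BBy ⇒ BBBy ⇒ xySBBy ⇒ xyyBBy ⇒ xyyxySBy ⇒ xyyxyyBy ⇒ xyyxyyxy

yes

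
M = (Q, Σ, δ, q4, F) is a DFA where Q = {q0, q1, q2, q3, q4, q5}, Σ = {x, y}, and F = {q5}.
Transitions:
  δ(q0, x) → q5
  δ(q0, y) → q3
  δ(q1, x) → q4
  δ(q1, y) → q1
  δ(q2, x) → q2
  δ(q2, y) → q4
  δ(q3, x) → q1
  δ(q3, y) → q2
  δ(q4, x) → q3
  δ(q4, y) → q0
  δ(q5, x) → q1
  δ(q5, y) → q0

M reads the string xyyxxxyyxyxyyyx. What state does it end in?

q2

q4 --x--> q3
q3 --y--> q2
q2 --y--> q4
q4 --x--> q3
q3 --x--> q1
q1 --x--> q4
q4 --y--> q0
q0 --y--> q3
q3 --x--> q1
q1 --y--> q1
q1 --x--> q4
q4 --y--> q0
q0 --y--> q3
q3 --y--> q2
q2 --x--> q2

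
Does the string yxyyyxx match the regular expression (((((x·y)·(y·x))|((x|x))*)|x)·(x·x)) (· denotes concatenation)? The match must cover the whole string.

no

No split of yxyyyxx into u·v has ((((x·y)·(y·x))|((x|x))*)|x) matching u and (x·x) matching v.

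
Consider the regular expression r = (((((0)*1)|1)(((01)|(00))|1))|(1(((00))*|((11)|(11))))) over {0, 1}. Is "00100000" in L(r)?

Neither ((((0)*1)|1)(((01)|(00))|1)) nor (1(((00))*|((11)|(11)))) matches 00100000.

no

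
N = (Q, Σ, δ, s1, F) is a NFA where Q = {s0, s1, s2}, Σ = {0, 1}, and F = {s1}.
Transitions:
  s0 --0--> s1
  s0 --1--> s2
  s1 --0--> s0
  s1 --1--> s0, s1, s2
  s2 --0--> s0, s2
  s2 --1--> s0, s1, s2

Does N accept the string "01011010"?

accepted

Start: {s1}
read 0: {s0}
read 1: {s2}
read 0: {s0, s2}
read 1: {s0, s1, s2}
read 1: {s0, s1, s2}
read 0: {s0, s1, s2}
read 1: {s0, s1, s2}
read 0: {s0, s1, s2}
Reachable ∩ accepting = {s1} — nonempty.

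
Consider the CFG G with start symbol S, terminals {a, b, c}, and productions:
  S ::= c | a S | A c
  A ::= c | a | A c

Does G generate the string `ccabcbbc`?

no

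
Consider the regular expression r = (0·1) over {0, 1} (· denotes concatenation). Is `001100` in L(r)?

No split of 001100 into u·v has 0 matching u and 1 matching v.

no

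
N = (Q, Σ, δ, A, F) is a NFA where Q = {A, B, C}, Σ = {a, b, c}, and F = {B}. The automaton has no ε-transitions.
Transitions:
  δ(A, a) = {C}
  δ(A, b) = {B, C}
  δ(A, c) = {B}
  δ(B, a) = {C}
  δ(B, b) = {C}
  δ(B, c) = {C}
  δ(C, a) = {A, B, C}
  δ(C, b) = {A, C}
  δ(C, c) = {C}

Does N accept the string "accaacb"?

rejected

Start: {A}
read a: {C}
read c: {C}
read c: {C}
read a: {A, B, C}
read a: {A, B, C}
read c: {B, C}
read b: {A, C}
Reachable ∩ accepting = {} — empty.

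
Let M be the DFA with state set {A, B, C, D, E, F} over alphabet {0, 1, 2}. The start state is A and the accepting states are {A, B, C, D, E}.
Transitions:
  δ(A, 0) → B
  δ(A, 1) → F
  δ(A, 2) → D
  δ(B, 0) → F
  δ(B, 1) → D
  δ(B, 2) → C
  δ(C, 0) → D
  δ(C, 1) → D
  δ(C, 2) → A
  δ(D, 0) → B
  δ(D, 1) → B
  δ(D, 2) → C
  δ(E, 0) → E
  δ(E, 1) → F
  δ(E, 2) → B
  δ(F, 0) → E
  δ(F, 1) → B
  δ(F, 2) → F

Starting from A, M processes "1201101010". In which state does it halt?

F

A --1--> F
F --2--> F
F --0--> E
E --1--> F
F --1--> B
B --0--> F
F --1--> B
B --0--> F
F --1--> B
B --0--> F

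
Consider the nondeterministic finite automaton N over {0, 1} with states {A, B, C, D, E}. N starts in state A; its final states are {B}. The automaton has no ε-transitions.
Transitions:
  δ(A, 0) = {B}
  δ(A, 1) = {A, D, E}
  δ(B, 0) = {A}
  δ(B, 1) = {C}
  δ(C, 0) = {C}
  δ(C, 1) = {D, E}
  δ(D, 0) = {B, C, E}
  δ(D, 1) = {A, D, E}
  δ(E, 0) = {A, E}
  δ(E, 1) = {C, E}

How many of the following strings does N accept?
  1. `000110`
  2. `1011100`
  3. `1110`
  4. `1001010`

`000110`: accepted
`1011100`: accepted
`1110`: accepted
`1001010`: accepted

4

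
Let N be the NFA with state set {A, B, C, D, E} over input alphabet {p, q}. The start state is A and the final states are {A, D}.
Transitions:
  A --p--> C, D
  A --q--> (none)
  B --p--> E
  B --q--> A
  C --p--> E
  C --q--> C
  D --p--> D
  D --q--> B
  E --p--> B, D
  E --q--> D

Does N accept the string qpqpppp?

Start: {A}
read q: {}
The reachable set is empty and stays empty for the remaining 6 symbols.
Reachable ∩ accepting = {} — empty.

rejected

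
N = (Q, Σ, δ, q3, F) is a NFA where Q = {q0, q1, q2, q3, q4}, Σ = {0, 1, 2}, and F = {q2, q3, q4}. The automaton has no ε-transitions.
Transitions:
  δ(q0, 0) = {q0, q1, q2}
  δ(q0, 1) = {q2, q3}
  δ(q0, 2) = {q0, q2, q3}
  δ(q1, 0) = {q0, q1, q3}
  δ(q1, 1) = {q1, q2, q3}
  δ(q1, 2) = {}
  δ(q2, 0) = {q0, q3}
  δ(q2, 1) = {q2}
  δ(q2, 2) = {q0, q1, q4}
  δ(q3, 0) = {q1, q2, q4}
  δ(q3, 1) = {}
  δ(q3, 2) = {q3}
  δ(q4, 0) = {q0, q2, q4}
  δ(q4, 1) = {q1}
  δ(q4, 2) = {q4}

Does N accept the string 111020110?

rejected

Start: {q3}
read 1: {}
The reachable set is empty and stays empty for the remaining 8 symbols.
Reachable ∩ accepting = {} — empty.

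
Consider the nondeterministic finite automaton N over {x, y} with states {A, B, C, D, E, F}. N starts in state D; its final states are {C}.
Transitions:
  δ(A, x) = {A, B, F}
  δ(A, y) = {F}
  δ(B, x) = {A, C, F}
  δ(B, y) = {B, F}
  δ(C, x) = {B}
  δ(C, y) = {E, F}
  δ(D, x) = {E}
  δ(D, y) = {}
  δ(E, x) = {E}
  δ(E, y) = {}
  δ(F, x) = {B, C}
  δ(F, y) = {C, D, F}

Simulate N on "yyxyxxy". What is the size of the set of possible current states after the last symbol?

0

Start: {D}
read y: {}
The reachable set is empty and stays empty for the remaining 6 symbols.
Final reachable set {} has 0 states.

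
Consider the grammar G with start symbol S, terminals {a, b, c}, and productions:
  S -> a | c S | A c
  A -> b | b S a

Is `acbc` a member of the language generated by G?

no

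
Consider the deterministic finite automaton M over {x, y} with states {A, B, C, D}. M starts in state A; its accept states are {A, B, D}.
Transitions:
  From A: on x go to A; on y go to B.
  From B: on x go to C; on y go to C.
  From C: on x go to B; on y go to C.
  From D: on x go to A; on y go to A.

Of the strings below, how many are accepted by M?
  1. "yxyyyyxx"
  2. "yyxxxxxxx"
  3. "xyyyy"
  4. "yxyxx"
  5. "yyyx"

"yxyyyyxx": rejected
"yyxxxxxxx": accepted
"xyyyy": rejected
"yxyxx": rejected
"yyyx": accepted

2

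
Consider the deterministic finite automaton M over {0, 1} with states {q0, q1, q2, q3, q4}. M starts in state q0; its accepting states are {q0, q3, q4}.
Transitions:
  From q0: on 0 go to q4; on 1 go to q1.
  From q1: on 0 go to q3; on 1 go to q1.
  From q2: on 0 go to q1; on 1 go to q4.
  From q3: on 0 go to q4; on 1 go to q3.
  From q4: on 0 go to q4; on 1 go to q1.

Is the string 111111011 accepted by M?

accepted

q0 --1--> q1
q1 --1--> q1
q1 --1--> q1
q1 --1--> q1
q1 --1--> q1
q1 --1--> q1
q1 --0--> q3
q3 --1--> q3
q3 --1--> q3
End in state q3, which is an accepting state.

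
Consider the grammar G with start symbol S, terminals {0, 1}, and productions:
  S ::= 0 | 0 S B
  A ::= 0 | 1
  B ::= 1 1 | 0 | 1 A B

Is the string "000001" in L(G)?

no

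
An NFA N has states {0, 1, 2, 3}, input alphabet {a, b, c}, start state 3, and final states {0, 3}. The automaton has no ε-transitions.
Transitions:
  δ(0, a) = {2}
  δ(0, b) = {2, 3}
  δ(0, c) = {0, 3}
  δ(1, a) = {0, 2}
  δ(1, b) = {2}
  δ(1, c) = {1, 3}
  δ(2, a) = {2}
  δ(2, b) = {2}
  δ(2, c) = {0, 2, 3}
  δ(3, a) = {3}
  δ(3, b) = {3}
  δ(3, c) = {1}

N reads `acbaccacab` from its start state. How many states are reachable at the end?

Start: {3}
read a: {3}
read c: {1}
read b: {2}
read a: {2}
read c: {0, 2, 3}
read c: {0, 1, 2, 3}
read a: {0, 2, 3}
read c: {0, 1, 2, 3}
read a: {0, 2, 3}
read b: {2, 3}
Final reachable set {2, 3} has 2 states.

2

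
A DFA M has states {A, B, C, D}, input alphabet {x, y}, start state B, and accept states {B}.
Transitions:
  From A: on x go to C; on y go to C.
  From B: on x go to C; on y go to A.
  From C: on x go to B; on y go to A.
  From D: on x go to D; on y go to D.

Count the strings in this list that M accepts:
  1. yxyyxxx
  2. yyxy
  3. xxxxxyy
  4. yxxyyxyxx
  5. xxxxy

2

yxyyxxx: accepted
yyxy: rejected
xxxxxyy: rejected
yxxyyxyxx: accepted
xxxxy: rejected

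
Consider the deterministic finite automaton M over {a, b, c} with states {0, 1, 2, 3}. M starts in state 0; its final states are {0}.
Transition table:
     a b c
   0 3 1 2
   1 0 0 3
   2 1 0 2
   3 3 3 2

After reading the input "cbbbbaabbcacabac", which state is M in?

2

0 --c--> 2
2 --b--> 0
0 --b--> 1
1 --b--> 0
0 --b--> 1
1 --a--> 0
0 --a--> 3
3 --b--> 3
3 --b--> 3
3 --c--> 2
2 --a--> 1
1 --c--> 3
3 --a--> 3
3 --b--> 3
3 --a--> 3
3 --c--> 2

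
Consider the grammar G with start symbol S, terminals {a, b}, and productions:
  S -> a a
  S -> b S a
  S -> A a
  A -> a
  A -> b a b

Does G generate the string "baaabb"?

no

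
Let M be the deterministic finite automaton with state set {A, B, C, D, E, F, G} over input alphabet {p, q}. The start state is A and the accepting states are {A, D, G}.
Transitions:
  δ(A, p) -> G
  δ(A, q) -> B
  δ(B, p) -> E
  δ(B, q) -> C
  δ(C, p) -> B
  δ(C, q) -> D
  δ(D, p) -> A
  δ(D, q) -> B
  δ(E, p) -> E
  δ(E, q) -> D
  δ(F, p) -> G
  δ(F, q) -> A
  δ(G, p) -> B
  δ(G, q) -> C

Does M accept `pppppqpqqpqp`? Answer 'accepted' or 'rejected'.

A --p--> G
G --p--> B
B --p--> E
E --p--> E
E --p--> E
E --q--> D
D --p--> A
A --q--> B
B --q--> C
C --p--> B
B --q--> C
C --p--> B
End in state B, which is not an accepting state.

rejected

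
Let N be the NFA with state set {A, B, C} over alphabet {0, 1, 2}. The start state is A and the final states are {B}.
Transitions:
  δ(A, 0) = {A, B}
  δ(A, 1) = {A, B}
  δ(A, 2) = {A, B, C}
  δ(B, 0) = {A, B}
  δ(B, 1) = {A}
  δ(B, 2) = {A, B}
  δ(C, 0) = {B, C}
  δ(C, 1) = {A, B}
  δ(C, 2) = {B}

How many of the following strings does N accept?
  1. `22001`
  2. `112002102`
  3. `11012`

`22001`: accepted
`112002102`: accepted
`11012`: accepted

3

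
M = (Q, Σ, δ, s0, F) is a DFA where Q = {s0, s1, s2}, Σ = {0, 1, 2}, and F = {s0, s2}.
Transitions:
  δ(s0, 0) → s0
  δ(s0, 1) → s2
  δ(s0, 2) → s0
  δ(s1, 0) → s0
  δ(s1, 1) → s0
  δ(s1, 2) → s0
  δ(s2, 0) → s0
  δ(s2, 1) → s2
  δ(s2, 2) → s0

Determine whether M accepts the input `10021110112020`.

accepted

s0 --1--> s2
s2 --0--> s0
s0 --0--> s0
s0 --2--> s0
s0 --1--> s2
s2 --1--> s2
s2 --1--> s2
s2 --0--> s0
s0 --1--> s2
s2 --1--> s2
s2 --2--> s0
s0 --0--> s0
s0 --2--> s0
s0 --0--> s0
End in state s0, which is an accepting state.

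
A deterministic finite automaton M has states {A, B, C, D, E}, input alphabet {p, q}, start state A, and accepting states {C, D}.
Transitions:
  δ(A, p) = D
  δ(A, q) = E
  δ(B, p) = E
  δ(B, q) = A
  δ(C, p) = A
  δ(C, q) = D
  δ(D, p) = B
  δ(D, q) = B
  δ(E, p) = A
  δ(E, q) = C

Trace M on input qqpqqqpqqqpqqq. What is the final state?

D

A --q--> E
E --q--> C
C --p--> A
A --q--> E
E --q--> C
C --q--> D
D --p--> B
B --q--> A
A --q--> E
E --q--> C
C --p--> A
A --q--> E
E --q--> C
C --q--> D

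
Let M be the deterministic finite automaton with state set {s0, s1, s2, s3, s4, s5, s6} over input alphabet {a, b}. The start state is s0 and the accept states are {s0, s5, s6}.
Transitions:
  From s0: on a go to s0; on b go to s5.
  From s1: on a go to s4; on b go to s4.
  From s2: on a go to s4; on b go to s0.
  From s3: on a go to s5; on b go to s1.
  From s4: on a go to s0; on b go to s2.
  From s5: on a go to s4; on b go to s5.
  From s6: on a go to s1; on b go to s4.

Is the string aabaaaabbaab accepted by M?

s0 --a--> s0
s0 --a--> s0
s0 --b--> s5
s5 --a--> s4
s4 --a--> s0
s0 --a--> s0
s0 --a--> s0
s0 --b--> s5
s5 --b--> s5
s5 --a--> s4
s4 --a--> s0
s0 --b--> s5
End in state s5, which is an accepting state.

accepted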